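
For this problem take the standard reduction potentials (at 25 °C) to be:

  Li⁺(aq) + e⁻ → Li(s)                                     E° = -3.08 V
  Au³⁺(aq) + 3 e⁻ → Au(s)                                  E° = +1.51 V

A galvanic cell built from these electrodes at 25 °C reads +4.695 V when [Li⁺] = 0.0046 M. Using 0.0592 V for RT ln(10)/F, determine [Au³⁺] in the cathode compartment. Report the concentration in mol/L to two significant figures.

Au³⁺/Au is the cathode, Li⁺/Li the anode: E°cell = +4.59 V, n = 3.
Overall reaction: Au³⁺(aq) + 3 Li(s) → Au(s) + 3 Li⁺(aq); Q = [Li⁺]^3/[Au³⁺]^1.
From E = E° − (0.0592/n) log Q: log Q = (E° − E)·n/0.0592 = (+4.59 − (+4.695))·3/0.0592 = -5.3209.
So 1·log[Au³⁺] = 3·log(0.0046) − log Q = -7.0117 − (-5.3209) = -1.6908; [Au³⁺] = 10^(-1.6908) ≈ 0.020 M.

0.020 M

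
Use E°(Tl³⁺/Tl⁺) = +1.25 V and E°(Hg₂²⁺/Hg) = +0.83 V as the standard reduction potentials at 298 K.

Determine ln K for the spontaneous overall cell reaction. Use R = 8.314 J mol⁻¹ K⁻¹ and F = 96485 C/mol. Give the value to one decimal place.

32.7

Cathode: Tl³⁺/Tl⁺; anode: Hg₂²⁺/Hg. E°cell = (+1.25) − (+0.83) = +0.42 V, with n = 2.
ΔG° = −nFE° = −RT ln K, so ln K = nFE°/(RT) = (2)(96485)(+0.42) / ((8.314)(298)) = 32.712.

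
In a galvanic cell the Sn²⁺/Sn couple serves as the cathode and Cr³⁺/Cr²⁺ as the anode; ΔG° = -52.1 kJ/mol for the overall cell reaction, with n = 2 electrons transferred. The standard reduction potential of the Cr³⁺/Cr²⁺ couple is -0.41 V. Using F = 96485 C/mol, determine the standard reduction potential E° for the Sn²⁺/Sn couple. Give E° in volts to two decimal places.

E°cell = −ΔG°/(nF) = −(-52.1×10³)/((2)(96485)) = +0.270 V.
Since Sn²⁺/Sn is the cathode and Cr³⁺/Cr²⁺ the anode, E°cell = E°(Sn²⁺/Sn) − E°(Cr³⁺/Cr²⁺).
So E°(Sn²⁺/Sn) = E°cell + E°(Cr³⁺/Cr²⁺) = +0.270 + (-0.41) = -0.14 V.

-0.14 V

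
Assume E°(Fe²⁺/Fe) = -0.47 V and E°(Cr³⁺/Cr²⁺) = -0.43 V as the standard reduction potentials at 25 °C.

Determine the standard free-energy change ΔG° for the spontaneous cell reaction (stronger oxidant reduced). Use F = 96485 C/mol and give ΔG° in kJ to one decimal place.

Cr³⁺/Cr²⁺ (E° = -0.43 V) is the cathode; Fe²⁺/Fe (E° = -0.47 V) is the anode, so E°cell = +0.04 V.
Balancing electrons gives n = 2 (lcm of 1 and 2).
ΔG° = −nFE° = −(2)(96485)(+0.04) = -7,719 J = -7.7 kJ.

-7.7 kJ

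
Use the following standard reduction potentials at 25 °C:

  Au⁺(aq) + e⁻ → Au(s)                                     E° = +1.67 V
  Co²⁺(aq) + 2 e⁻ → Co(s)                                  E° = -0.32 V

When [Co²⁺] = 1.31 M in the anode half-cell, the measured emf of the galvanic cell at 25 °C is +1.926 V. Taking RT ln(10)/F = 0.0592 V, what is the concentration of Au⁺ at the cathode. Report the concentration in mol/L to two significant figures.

0.095 M

Au⁺/Au is the cathode, Co²⁺/Co the anode: E°cell = +1.99 V, n = 2.
Overall reaction: 2 Au⁺(aq) + Co(s) → 2 Au(s) + Co²⁺(aq); Q = [Co²⁺]^1/[Au⁺]^2.
From E = E° − (0.0592/n) log Q: log Q = (E° − E)·n/0.0592 = (+1.99 − (+1.926))·2/0.0592 = 2.1622.
So 2·log[Au⁺] = 1·log(1.31) − log Q = 0.1173 − (2.1622) = -2.0449; log[Au⁺] = -2.0449 / 2 = -1.0225; [Au⁺] = 10^(-1.0225) ≈ 0.095 M.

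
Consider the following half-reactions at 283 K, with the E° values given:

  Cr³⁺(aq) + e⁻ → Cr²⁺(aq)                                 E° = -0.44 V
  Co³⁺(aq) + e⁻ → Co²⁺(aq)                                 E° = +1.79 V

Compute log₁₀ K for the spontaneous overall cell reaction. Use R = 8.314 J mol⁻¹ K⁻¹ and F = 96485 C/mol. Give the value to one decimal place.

39.7

Cathode: Co³⁺/Co²⁺; anode: Cr³⁺/Cr²⁺. E°cell = (+1.79) − (-0.44) = +2.23 V, with n = 1.
ΔG° = −nFE° = −RT ln K, so ln K = nFE°/(RT) = (1)(96485)(+2.23) / ((8.314)(283)) = 91.447.
log₁₀ K = 91.447 / ln 10 = 39.7.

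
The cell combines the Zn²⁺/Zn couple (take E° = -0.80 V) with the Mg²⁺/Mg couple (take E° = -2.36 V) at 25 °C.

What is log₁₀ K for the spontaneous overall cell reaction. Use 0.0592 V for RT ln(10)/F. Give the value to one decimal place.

52.7

Cathode: Zn²⁺/Zn; anode: Mg²⁺/Mg. E°cell = +1.56 V, n = 2.
log K = nE°cell / 0.0592 = (2)(+1.56) / 0.0592 = 52.7.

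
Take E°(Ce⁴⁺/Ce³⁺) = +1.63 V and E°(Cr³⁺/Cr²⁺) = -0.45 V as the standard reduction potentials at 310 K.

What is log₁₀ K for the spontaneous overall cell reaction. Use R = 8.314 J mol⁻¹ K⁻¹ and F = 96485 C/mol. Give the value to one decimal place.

Cathode: Ce⁴⁺/Ce³⁺; anode: Cr³⁺/Cr²⁺. E°cell = (+1.63) − (-0.45) = +2.08 V, with n = 1.
ΔG° = −nFE° = −RT ln K, so ln K = nFE°/(RT) = (1)(96485)(+2.08) / ((8.314)(310)) = 77.867.
log₁₀ K = 77.867 / ln 10 = 33.8.

33.8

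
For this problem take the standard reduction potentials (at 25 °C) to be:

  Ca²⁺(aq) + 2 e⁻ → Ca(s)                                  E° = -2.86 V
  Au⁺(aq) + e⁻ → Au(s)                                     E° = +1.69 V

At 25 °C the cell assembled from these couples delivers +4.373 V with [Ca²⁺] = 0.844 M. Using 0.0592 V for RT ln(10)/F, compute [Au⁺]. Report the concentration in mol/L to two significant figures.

Au⁺/Au is the cathode, Ca²⁺/Ca the anode: E°cell = +4.55 V, n = 2.
Overall reaction: 2 Au⁺(aq) + Ca(s) → 2 Au(s) + Ca²⁺(aq); Q = [Ca²⁺]^1/[Au⁺]^2.
From E = E° − (0.0592/n) log Q: log Q = (E° − E)·n/0.0592 = (+4.55 − (+4.373))·2/0.0592 = 5.9797.
So 2·log[Au⁺] = 1·log(0.844) − log Q = -0.0737 − (5.9797) = -6.0534; log[Au⁺] = -6.0534 / 2 = -3.0267; [Au⁺] = 10^(-3.0267) ≈ 0.00094 M.

0.00094 M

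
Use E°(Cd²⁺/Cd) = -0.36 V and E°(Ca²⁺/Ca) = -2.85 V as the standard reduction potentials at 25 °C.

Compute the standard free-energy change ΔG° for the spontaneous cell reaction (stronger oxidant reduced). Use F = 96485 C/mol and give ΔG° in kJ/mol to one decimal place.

-480.5 kJ/mol

Cd²⁺/Cd (E° = -0.36 V) is the cathode; Ca²⁺/Ca (E° = -2.85 V) is the anode, so E°cell = +2.49 V.
Balancing electrons gives n = 2 (lcm of 2 and 2).
ΔG° = −nFE° = −(2)(96485)(+2.49) = -480,495 J = -480.5 kJ/mol.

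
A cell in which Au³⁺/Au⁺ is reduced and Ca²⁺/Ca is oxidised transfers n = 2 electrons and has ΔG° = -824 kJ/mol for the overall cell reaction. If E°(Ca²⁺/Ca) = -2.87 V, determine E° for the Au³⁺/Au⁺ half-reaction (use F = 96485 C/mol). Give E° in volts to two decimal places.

E°cell = −ΔG°/(nF) = −(-824×10³)/((2)(96485)) = +4.270 V.
Since Au³⁺/Au⁺ is the cathode and Ca²⁺/Ca the anode, E°cell = E°(Au³⁺/Au⁺) − E°(Ca²⁺/Ca).
So E°(Au³⁺/Au⁺) = E°cell + E°(Ca²⁺/Ca) = +4.270 + (-2.87) = +1.40 V.

+1.40 V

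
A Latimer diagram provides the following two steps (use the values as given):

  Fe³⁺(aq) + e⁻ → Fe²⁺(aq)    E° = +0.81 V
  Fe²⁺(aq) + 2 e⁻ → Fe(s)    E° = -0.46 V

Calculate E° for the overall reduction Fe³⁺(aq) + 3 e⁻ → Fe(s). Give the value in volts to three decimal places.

Standard free energies of sequential steps add: ΔG°₃ = ΔG°₁ + ΔG°₂, so n₃E°₃ = n₁E°₁ + n₂E°₂.
E°₃ = (1×+0.81 + 2×-0.46) / 3 = (-0.110) / 3 = -0.037 V.
Simply averaging or adding the two E° values would be wrong; the electron-weighted sum is required.

-0.037 V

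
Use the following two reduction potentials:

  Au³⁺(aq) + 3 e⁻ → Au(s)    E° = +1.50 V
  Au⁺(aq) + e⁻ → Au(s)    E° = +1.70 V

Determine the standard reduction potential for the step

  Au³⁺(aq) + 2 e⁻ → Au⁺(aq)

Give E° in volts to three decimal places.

Sequential free energies add, so n₃E°₃ = n₁E°₁ + n₂E°₂.
With n₃ = 3, and the known step contributing 1×(+1.70) V, the unknown satisfies 2·E° = 3×(+1.50) − 1×(+1.70) = +2.800.
E° = +2.800 / 2 = +1.400 V.

+1.400 V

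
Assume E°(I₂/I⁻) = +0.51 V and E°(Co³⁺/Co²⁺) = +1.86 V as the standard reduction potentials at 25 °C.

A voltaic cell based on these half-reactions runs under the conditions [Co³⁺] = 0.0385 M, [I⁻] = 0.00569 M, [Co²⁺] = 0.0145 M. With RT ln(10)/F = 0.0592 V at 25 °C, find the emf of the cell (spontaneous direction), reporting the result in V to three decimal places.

+1.242 V

Co³⁺/Co²⁺ is the cathode (higher E°), I₂/I⁻ the anode: E°cell = +1.86 − (+0.51) = +1.35 V, n = 2.
Overall: 2 Co³⁺(aq) + 2 I⁻(aq) → 2 Co²⁺(aq) + I₂(s)
Q = [Co²⁺]^2 / ([Co³⁺]^2·[I⁻]^2); log Q = 3.642.
E = E° − (0.0592/n) log Q = +1.35 − (0.0592/2)(3.642) = +1.242 V.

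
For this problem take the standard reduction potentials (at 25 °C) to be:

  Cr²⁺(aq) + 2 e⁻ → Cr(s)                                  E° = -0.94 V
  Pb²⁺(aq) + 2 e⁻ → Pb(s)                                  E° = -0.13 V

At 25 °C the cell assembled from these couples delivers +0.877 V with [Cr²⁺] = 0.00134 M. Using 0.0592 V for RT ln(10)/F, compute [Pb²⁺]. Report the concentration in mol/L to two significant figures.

Pb²⁺/Pb is the cathode, Cr²⁺/Cr the anode: E°cell = +0.81 V, n = 2.
Overall reaction: Pb²⁺(aq) + Cr(s) → Pb(s) + Cr²⁺(aq); Q = [Cr²⁺]^1/[Pb²⁺]^1.
From E = E° − (0.0592/n) log Q: log Q = (E° − E)·n/0.0592 = (+0.81 − (+0.877))·2/0.0592 = -2.2635.
So 1·log[Pb²⁺] = 1·log(0.00134) − log Q = -2.8729 − (-2.2635) = -0.6094; [Pb²⁺] = 10^(-0.6094) ≈ 0.25 M.

0.25 M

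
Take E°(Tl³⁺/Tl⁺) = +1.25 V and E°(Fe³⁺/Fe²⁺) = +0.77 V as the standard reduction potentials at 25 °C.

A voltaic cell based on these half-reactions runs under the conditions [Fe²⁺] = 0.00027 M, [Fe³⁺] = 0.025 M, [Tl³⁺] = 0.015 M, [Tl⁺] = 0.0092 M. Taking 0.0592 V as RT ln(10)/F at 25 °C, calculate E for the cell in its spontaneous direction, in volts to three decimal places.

+0.370 V

Tl³⁺/Tl⁺ is the cathode (higher E°), Fe³⁺/Fe²⁺ the anode: E°cell = +1.25 − (+0.77) = +0.48 V, n = 2.
Overall: Tl³⁺(aq) + 2 Fe²⁺(aq) → Tl⁺(aq) + 2 Fe³⁺(aq)
Q = [Tl⁺]·[Fe³⁺]^2 / ([Tl³⁺]·[Fe²⁺]^2); log Q = 3.721.
E = E° − (0.0592/n) log Q = +0.48 − (0.0592/2)(3.721) = +0.370 V.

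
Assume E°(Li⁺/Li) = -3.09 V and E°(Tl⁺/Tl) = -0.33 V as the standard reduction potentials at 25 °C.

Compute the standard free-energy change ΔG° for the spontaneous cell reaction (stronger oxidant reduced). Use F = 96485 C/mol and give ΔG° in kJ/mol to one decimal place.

Tl⁺/Tl (E° = -0.33 V) is the cathode; Li⁺/Li (E° = -3.09 V) is the anode, so E°cell = +2.76 V.
Balancing electrons gives n = 1 (lcm of 1 and 1).
ΔG° = −nFE° = −(1)(96485)(+2.76) = -266,299 J = -266.3 kJ/mol.

-266.3 kJ/mol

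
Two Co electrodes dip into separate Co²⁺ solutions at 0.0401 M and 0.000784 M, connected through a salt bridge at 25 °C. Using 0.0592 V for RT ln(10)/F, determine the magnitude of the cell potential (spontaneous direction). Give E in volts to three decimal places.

+0.051 V

For a concentration cell E°cell = 0. The 0.0401 M side is the cathode (reduction is favoured where [Co²⁺] is higher).
With n = 2, E = −(0.0592/2) log([Co²⁺]ₐₙ/[Co²⁺]꜀ₐₜ) = −(0.0592/2) log(0.000784/0.0401) = −(0.0592/2)(-1.709) = +0.051 V.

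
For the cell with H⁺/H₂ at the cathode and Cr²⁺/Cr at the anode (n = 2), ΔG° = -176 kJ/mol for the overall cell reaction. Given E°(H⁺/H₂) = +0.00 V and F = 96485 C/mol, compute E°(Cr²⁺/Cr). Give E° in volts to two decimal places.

E°cell = −ΔG°/(nF) = −(-176×10³)/((2)(96485)) = +0.912 V.
Since H⁺/H₂ is the cathode and Cr²⁺/Cr the anode, E°cell = E°(H⁺/H₂) − E°(Cr²⁺/Cr).
So E°(Cr²⁺/Cr) = E°(H⁺/H₂) − E°cell = (+0.00) − (+0.912) = -0.91 V.

-0.91 V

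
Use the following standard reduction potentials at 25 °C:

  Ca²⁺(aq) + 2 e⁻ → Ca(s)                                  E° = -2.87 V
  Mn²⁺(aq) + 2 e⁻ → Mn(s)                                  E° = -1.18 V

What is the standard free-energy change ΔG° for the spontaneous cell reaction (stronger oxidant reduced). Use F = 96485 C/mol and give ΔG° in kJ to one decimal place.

-326.1 kJ

Mn²⁺/Mn (E° = -1.18 V) is the cathode; Ca²⁺/Ca (E° = -2.87 V) is the anode, so E°cell = +1.69 V.
Balancing electrons gives n = 2 (lcm of 2 and 2).
ΔG° = −nFE° = −(2)(96485)(+1.69) = -326,119 J = -326.1 kJ.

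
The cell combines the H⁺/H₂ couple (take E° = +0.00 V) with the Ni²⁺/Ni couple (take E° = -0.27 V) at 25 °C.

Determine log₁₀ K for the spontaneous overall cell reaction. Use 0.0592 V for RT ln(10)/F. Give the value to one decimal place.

Cathode: H⁺/H₂; anode: Ni²⁺/Ni. E°cell = +0.27 V, n = 2.
log K = nE°cell / 0.0592 = (2)(+0.27) / 0.0592 = 9.1.

9.1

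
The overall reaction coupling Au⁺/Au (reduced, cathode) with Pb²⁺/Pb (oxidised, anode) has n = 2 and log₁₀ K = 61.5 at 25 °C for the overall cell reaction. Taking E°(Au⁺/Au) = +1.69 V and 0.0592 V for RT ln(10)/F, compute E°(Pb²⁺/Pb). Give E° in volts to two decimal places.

-0.13 V

E°cell = (0.0592/n)·log K = (0.0592/2)(61.5) = +1.820 V.
Since Au⁺/Au is the cathode and Pb²⁺/Pb the anode, E°cell = E°(Au⁺/Au) − E°(Pb²⁺/Pb).
So E°(Pb²⁺/Pb) = E°(Au⁺/Au) − E°cell = (+1.69) − (+1.820) = -0.13 V.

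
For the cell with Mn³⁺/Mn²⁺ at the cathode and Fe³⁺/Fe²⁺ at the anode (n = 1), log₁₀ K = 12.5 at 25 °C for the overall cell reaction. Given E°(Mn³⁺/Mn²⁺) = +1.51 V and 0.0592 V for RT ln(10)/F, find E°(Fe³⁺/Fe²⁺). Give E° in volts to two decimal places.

+0.77 V

E°cell = (0.0592/n)·log K = (0.0592/1)(12.5) = +0.740 V.
Since Mn³⁺/Mn²⁺ is the cathode and Fe³⁺/Fe²⁺ the anode, E°cell = E°(Mn³⁺/Mn²⁺) − E°(Fe³⁺/Fe²⁺).
So E°(Fe³⁺/Fe²⁺) = E°(Mn³⁺/Mn²⁺) − E°cell = (+1.51) − (+0.740) = +0.77 V.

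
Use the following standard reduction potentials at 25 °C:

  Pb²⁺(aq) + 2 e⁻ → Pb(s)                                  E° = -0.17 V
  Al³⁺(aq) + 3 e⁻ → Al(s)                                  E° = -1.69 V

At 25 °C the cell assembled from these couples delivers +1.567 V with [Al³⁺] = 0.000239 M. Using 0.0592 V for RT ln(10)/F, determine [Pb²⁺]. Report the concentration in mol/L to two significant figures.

Pb²⁺/Pb is the cathode, Al³⁺/Al the anode: E°cell = +1.52 V, n = 6.
Overall reaction: 3 Pb²⁺(aq) + 2 Al(s) → 3 Pb(s) + 2 Al³⁺(aq); Q = [Al³⁺]^2/[Pb²⁺]^3.
From E = E° − (0.0592/n) log Q: log Q = (E° − E)·n/0.0592 = (+1.52 − (+1.567))·6/0.0592 = -4.7635.
So 3·log[Pb²⁺] = 2·log(0.000239) − log Q = -7.2432 − (-4.7635) = -2.4797; log[Pb²⁺] = -2.4797 / 3 = -0.8266; [Pb²⁺] = 10^(-0.8266) ≈ 0.15 M.

0.15 M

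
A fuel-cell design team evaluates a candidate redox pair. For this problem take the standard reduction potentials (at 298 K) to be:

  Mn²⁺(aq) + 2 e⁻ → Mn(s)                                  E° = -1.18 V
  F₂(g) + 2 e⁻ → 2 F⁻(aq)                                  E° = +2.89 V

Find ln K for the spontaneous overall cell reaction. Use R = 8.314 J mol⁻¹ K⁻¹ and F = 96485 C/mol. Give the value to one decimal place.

Cathode: F₂/F⁻; anode: Mn²⁺/Mn. E°cell = (+2.89) − (-1.18) = +4.07 V, with n = 2.
ΔG° = −nFE° = −RT ln K, so ln K = nFE°/(RT) = (2)(96485)(+4.07) / ((8.314)(298)) = 316.999.

317.0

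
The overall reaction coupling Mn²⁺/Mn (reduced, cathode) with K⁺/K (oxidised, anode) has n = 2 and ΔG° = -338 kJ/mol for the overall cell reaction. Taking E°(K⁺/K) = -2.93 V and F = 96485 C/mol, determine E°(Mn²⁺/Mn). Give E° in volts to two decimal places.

-1.18 V

E°cell = −ΔG°/(nF) = −(-338×10³)/((2)(96485)) = +1.752 V.
Since Mn²⁺/Mn is the cathode and K⁺/K the anode, E°cell = E°(Mn²⁺/Mn) − E°(K⁺/K).
So E°(Mn²⁺/Mn) = E°cell + E°(K⁺/K) = +1.752 + (-2.93) = -1.18 V.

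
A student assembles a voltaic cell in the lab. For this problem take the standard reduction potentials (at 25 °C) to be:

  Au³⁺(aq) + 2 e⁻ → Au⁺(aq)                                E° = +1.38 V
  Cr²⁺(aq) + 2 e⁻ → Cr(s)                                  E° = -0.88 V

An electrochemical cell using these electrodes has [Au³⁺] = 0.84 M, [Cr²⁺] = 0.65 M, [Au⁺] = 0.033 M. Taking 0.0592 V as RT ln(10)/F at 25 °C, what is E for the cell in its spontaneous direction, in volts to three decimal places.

Au³⁺/Au⁺ is the cathode (higher E°), Cr²⁺/Cr the anode: E°cell = +1.38 − (-0.88) = +2.26 V, n = 2.
Overall: Au³⁺(aq) + Cr(s) → Au⁺(aq) + Cr²⁺(aq)
Q = [Au⁺]·[Cr²⁺] / ([Au³⁺]); log Q = -1.593.
E = E° − (0.0592/n) log Q = +2.26 − (0.0592/2)(-1.593) = +2.307 V.

+2.307 V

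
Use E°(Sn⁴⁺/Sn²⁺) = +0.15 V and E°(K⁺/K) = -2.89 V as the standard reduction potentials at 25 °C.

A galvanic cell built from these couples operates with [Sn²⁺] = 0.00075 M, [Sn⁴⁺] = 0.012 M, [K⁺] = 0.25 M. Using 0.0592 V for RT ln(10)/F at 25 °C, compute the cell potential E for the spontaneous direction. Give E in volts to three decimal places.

Sn⁴⁺/Sn²⁺ is the cathode (higher E°), K⁺/K the anode: E°cell = +0.15 − (-2.89) = +3.04 V, n = 2.
Overall: Sn⁴⁺(aq) + 2 K(s) → Sn²⁺(aq) + 2 K⁺(aq)
Q = [Sn²⁺]·[K⁺]^2 / ([Sn⁴⁺]); log Q = -2.408.
E = E° − (0.0592/n) log Q = +3.04 − (0.0592/2)(-2.408) = +3.111 V.

+3.111 V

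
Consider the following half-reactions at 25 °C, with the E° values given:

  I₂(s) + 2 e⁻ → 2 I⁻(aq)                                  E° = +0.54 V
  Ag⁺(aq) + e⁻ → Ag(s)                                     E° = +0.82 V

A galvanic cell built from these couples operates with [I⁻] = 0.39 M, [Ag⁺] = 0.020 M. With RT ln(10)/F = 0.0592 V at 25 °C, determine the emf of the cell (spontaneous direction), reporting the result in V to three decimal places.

+0.155 V

Ag⁺/Ag is the cathode (higher E°), I₂/I⁻ the anode: E°cell = +0.82 − (+0.54) = +0.28 V, n = 2.
Overall: 2 Ag⁺(aq) + 2 I⁻(aq) → 2 Ag(s) + I₂(s)
Q = 1 / ([Ag⁺]^2·[I⁻]^2); log Q = 4.216.
E = E° − (0.0592/n) log Q = +0.28 − (0.0592/2)(4.216) = +0.155 V.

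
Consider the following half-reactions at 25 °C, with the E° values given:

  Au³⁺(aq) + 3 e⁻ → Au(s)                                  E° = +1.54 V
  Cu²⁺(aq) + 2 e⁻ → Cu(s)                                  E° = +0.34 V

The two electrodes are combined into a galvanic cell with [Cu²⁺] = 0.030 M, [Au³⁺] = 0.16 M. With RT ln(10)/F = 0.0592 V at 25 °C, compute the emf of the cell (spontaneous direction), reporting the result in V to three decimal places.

+1.229 V

Au³⁺/Au is the cathode (higher E°), Cu²⁺/Cu the anode: E°cell = +1.54 − (+0.34) = +1.20 V, n = 6.
Overall: 2 Au³⁺(aq) + 3 Cu(s) → 2 Au(s) + 3 Cu²⁺(aq)
Q = [Cu²⁺]^3 / ([Au³⁺]^2); log Q = -2.977.
E = E° − (0.0592/n) log Q = +1.20 − (0.0592/6)(-2.977) = +1.229 V.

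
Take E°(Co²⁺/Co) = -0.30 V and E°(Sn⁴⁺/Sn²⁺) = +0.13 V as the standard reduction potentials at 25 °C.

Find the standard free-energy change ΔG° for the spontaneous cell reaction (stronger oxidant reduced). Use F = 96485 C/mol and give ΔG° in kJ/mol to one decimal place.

Sn⁴⁺/Sn²⁺ (E° = +0.13 V) is the cathode; Co²⁺/Co (E° = -0.30 V) is the anode, so E°cell = +0.43 V.
Balancing electrons gives n = 2 (lcm of 2 and 2).
ΔG° = −nFE° = −(2)(96485)(+0.43) = -82,977 J = -83.0 kJ/mol.

-83.0 kJ/mol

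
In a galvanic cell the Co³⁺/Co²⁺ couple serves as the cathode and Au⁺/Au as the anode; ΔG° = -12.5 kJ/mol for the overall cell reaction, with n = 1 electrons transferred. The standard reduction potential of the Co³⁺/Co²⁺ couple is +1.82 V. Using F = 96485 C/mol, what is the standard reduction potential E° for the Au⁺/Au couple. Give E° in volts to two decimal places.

+1.69 V

E°cell = −ΔG°/(nF) = −(-12.5×10³)/((1)(96485)) = +0.130 V.
Since Co³⁺/Co²⁺ is the cathode and Au⁺/Au the anode, E°cell = E°(Co³⁺/Co²⁺) − E°(Au⁺/Au).
So E°(Au⁺/Au) = E°(Co³⁺/Co²⁺) − E°cell = (+1.82) − (+0.130) = +1.69 V.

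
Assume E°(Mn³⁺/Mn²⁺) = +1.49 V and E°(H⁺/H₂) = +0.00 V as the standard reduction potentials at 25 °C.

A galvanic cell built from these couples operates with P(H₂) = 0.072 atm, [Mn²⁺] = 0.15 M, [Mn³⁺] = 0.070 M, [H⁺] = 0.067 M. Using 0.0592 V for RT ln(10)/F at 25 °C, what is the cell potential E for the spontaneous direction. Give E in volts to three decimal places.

+1.506 V

Mn³⁺/Mn²⁺ is the cathode (higher E°), H⁺/H₂ the anode: E°cell = +1.49 − (+0.00) = +1.49 V, n = 2.
Overall: 2 Mn³⁺(aq) + H₂(g) → 2 Mn²⁺(aq) + 2 H⁺(aq)
Q = [Mn²⁺]^2·[H⁺]^2 / ([Mn³⁺]^2·P(H₂)); log Q = -0.543.
E = E° − (0.0592/n) log Q = +1.49 − (0.0592/2)(-0.543) = +1.506 V.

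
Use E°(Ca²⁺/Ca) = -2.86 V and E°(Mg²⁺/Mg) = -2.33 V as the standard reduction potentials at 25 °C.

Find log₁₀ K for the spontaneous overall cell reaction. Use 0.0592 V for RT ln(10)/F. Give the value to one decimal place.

17.9

Cathode: Mg²⁺/Mg; anode: Ca²⁺/Ca. E°cell = +0.53 V, n = 2.
log K = nE°cell / 0.0592 = (2)(+0.53) / 0.0592 = 17.9.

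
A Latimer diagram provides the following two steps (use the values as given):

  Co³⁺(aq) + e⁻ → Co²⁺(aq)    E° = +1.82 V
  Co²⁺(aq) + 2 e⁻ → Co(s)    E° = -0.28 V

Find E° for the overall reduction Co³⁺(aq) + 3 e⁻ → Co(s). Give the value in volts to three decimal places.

+0.420 V

Adding the free-energy changes (−nFE°) of the two steps gives −n₃FE°₃ = −n₁FE°₁ − n₂FE°₂.
E°₃ = (1×+1.82 + 2×-0.28) / 3 = (+1.260) / 3 = +0.420 V.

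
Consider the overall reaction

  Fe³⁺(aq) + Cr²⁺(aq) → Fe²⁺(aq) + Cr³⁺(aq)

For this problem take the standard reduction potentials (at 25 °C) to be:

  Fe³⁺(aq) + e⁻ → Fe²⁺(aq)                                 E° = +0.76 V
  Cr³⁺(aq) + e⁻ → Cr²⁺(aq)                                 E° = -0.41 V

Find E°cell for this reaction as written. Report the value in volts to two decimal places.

+1.17 V

The Fe³⁺/Fe²⁺ couple has the higher reduction potential, so it is the cathode; Cr³⁺/Cr²⁺ is oxidised at the anode.
E°cell = E°(cathode) − E°(anode) = (+0.76) − (-0.41) = +1.17 V.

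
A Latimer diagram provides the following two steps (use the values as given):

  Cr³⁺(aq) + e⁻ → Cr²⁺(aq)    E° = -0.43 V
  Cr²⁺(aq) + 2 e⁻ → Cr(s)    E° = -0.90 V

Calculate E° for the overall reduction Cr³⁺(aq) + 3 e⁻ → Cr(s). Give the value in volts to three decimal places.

-0.743 V

Adding the free-energy changes (−nFE°) of the two steps gives −n₃FE°₃ = −n₁FE°₁ − n₂FE°₂.
E°₃ = (1×-0.43 + 2×-0.90) / 3 = (-2.230) / 3 = -0.743 V.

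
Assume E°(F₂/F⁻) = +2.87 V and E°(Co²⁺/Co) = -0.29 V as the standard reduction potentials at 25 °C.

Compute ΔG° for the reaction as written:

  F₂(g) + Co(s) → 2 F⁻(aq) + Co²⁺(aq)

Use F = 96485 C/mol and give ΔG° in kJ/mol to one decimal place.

As written, F₂/F⁻ is reduced (cathode) and Co²⁺/Co is oxidised (anode), so E°cell = (+2.87) − (-0.29) = +3.16 V.
Balancing electrons gives n = 2.
ΔG° = −nFE° = −(2)(96485)(+3.16) = -609,785 J = -609.8 kJ/mol.

-609.8 kJ/mol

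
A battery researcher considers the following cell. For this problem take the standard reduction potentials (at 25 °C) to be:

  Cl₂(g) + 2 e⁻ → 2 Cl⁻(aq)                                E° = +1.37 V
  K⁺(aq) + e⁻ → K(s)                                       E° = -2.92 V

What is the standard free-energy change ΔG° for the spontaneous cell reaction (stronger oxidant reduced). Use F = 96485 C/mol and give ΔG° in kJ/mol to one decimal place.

-827.8 kJ/mol

Cl₂/Cl⁻ (E° = +1.37 V) is the cathode; K⁺/K (E° = -2.92 V) is the anode, so E°cell = +4.29 V.
Balancing electrons gives n = 2 (lcm of 2 and 1).
ΔG° = −nFE° = −(2)(96485)(+4.29) = -827,841 J = -827.8 kJ/mol.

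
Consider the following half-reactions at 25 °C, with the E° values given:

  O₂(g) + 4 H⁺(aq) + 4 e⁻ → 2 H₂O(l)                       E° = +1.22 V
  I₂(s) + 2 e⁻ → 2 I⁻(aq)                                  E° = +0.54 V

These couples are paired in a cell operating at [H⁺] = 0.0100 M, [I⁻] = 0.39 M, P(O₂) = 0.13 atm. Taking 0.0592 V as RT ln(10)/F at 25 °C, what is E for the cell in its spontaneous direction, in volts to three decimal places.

+0.524 V

O₂/H₂O is the cathode (higher E°), I₂/I⁻ the anode: E°cell = +1.22 − (+0.54) = +0.68 V, n = 4.
Overall: O₂(g) + 4 H⁺(aq) + 4 I⁻(aq) → 2 H₂O(l) + 2 I₂(s)
Q = 1 / (P(O₂)·[H⁺]^4·[I⁻]^4); log Q = 10.522.
E = E° − (0.0592/n) log Q = +0.68 − (0.0592/4)(10.522) = +0.524 V.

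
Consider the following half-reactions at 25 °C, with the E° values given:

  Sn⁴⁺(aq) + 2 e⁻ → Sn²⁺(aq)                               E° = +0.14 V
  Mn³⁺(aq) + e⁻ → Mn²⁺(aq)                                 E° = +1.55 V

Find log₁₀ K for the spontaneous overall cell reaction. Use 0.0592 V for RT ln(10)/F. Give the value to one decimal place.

Cathode: Mn³⁺/Mn²⁺; anode: Sn⁴⁺/Sn²⁺. E°cell = +1.41 V, n = 2.
log K = nE°cell / 0.0592 = (2)(+1.41) / 0.0592 = 47.6.

47.6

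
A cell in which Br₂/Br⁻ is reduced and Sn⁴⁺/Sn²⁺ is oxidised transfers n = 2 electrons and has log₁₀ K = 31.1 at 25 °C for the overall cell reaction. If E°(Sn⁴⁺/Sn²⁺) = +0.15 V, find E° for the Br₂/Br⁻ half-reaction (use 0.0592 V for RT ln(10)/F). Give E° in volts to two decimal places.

E°cell = (0.0592/n)·log K = (0.0592/2)(31.1) = +0.921 V.
Since Br₂/Br⁻ is the cathode and Sn⁴⁺/Sn²⁺ the anode, E°cell = E°(Br₂/Br⁻) − E°(Sn⁴⁺/Sn²⁺).
So E°(Br₂/Br⁻) = E°cell + E°(Sn⁴⁺/Sn²⁺) = +0.921 + (+0.15) = +1.07 V.

+1.07 V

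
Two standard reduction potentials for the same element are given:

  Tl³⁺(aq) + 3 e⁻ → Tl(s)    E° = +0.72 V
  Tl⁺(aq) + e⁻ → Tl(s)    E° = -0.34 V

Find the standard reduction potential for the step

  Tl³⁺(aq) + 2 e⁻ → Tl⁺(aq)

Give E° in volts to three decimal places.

Sequential free energies add, so n₃E°₃ = n₁E°₁ + n₂E°₂.
With n₃ = 3, and the known step contributing 1×(-0.34) V, the unknown satisfies 2·E° = 3×(+0.72) − 1×(-0.34) = +2.500.
E° = +2.500 / 2 = +1.250 V.

+1.250 V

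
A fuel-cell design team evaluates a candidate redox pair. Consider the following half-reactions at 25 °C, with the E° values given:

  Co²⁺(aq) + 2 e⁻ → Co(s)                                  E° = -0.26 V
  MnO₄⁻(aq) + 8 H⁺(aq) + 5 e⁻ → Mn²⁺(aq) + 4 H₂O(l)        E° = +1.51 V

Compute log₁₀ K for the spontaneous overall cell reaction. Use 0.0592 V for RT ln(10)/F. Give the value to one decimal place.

299.0

Cathode: MnO₄⁻/Mn²⁺; anode: Co²⁺/Co. E°cell = +1.77 V, n = 10.
log K = nE°cell / 0.0592 = (10)(+1.77) / 0.0592 = 299.0.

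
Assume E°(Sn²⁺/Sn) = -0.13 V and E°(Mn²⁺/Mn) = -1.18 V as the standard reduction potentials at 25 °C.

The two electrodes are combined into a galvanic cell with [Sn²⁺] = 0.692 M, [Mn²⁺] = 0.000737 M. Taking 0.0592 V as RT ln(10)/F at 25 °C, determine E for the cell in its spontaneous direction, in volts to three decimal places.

+1.138 V

Sn²⁺/Sn is the cathode (higher E°), Mn²⁺/Mn the anode: E°cell = -0.13 − (-1.18) = +1.05 V, n = 2.
Overall: Sn²⁺(aq) + Mn(s) → Sn(s) + Mn²⁺(aq)
Q = [Mn²⁺] / ([Sn²⁺]); log Q = -2.973.
E = E° − (0.0592/n) log Q = +1.05 − (0.0592/2)(-2.973) = +1.138 V.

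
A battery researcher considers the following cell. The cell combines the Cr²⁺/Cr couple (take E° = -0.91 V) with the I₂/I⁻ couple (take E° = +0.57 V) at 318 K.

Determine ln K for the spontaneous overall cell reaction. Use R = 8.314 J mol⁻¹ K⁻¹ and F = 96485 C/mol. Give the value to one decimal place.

108.0

Cathode: I₂/I⁻; anode: Cr²⁺/Cr. E°cell = (+0.57) − (-0.91) = +1.48 V, with n = 2.
ΔG° = −nFE° = −RT ln K, so ln K = nFE°/(RT) = (2)(96485)(+1.48) / ((8.314)(318)) = 108.023.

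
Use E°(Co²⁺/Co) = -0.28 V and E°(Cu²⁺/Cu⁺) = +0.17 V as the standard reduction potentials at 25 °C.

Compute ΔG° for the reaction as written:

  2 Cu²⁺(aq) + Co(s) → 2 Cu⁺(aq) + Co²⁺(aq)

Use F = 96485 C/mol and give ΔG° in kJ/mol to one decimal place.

-86.8 kJ/mol

As written, Cu²⁺/Cu⁺ is reduced (cathode) and Co²⁺/Co is oxidised (anode), so E°cell = (+0.17) − (-0.28) = +0.45 V.
Balancing electrons gives n = 2.
ΔG° = −nFE° = −(2)(96485)(+0.45) = -86,836 J = -86.8 kJ/mol.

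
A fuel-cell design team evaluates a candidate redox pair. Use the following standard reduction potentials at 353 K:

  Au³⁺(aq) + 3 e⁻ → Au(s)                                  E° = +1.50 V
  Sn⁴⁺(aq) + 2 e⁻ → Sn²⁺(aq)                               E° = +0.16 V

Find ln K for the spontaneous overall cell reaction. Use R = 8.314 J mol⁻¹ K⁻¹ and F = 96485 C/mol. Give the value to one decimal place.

Cathode: Au³⁺/Au; anode: Sn⁴⁺/Sn²⁺. E°cell = (+1.50) − (+0.16) = +1.34 V, with n = 6.
ΔG° = −nFE° = −RT ln K, so ln K = nFE°/(RT) = (6)(96485)(+1.34) / ((8.314)(353)) = 264.321.

264.3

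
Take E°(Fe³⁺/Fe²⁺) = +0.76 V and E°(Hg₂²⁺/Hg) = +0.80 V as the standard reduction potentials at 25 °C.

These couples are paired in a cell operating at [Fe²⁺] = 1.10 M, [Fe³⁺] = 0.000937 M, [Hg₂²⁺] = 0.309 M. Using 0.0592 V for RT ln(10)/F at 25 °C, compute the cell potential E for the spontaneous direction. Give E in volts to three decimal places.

Hg₂²⁺/Hg is the cathode (higher E°), Fe³⁺/Fe²⁺ the anode: E°cell = +0.80 − (+0.76) = +0.04 V, n = 2.
Overall: Hg₂²⁺(aq) + 2 Fe²⁺(aq) → 2 Hg(l) + 2 Fe³⁺(aq)
Q = [Fe³⁺]^2 / ([Hg₂²⁺]·[Fe²⁺]^2); log Q = -5.629.
E = E° − (0.0592/n) log Q = +0.04 − (0.0592/2)(-5.629) = +0.207 V.

+0.207 V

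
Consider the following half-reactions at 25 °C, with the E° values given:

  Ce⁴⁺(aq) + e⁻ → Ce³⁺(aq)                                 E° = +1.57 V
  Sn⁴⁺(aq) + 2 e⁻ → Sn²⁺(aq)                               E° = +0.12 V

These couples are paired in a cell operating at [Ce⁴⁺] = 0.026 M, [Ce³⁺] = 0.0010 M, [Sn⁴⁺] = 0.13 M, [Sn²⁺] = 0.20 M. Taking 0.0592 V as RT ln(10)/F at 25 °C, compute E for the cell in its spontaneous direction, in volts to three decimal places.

+1.539 V

Ce⁴⁺/Ce³⁺ is the cathode (higher E°), Sn⁴⁺/Sn²⁺ the anode: E°cell = +1.57 − (+0.12) = +1.45 V, n = 2.
Overall: 2 Ce⁴⁺(aq) + Sn²⁺(aq) → 2 Ce³⁺(aq) + Sn⁴⁺(aq)
Q = [Ce³⁺]^2·[Sn⁴⁺] / ([Ce⁴⁺]^2·[Sn²⁺]); log Q = -3.017.
E = E° − (0.0592/n) log Q = +1.45 − (0.0592/2)(-3.017) = +1.539 V.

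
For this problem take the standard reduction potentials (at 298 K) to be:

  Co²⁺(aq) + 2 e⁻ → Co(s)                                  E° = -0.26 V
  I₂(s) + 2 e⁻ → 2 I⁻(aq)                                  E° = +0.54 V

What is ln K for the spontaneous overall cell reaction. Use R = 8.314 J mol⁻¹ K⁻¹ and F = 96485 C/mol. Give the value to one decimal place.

62.3

Cathode: I₂/I⁻; anode: Co²⁺/Co. E°cell = (+0.54) − (-0.26) = +0.80 V, with n = 2.
ΔG° = −nFE° = −RT ln K, so ln K = nFE°/(RT) = (2)(96485)(+0.80) / ((8.314)(298)) = 62.309.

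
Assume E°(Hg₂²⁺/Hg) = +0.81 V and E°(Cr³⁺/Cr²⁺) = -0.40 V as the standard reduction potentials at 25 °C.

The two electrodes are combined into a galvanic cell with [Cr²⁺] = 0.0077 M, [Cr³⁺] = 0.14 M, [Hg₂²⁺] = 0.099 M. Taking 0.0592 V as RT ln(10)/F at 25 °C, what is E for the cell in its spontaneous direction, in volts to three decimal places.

Hg₂²⁺/Hg is the cathode (higher E°), Cr³⁺/Cr²⁺ the anode: E°cell = +0.81 − (-0.40) = +1.21 V, n = 2.
Overall: Hg₂²⁺(aq) + 2 Cr²⁺(aq) → 2 Hg(l) + 2 Cr³⁺(aq)
Q = [Cr³⁺]^2 / ([Hg₂²⁺]·[Cr²⁺]^2); log Q = 3.524.
E = E° − (0.0592/n) log Q = +1.21 − (0.0592/2)(3.524) = +1.106 V.

+1.106 V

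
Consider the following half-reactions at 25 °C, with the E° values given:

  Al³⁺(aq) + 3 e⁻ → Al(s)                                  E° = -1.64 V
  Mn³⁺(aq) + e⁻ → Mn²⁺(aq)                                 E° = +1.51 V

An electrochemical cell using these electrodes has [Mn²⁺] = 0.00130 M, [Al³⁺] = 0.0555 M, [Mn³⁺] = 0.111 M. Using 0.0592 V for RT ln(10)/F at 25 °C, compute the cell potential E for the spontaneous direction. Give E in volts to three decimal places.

Mn³⁺/Mn²⁺ is the cathode (higher E°), Al³⁺/Al the anode: E°cell = +1.51 − (-1.64) = +3.15 V, n = 3.
Overall: 3 Mn³⁺(aq) + Al(s) → 3 Mn²⁺(aq) + Al³⁺(aq)
Q = [Mn²⁺]^3·[Al³⁺] / ([Mn³⁺]^3); log Q = -7.050.
E = E° − (0.0592/n) log Q = +3.15 − (0.0592/3)(-7.050) = +3.289 V.

+3.289 V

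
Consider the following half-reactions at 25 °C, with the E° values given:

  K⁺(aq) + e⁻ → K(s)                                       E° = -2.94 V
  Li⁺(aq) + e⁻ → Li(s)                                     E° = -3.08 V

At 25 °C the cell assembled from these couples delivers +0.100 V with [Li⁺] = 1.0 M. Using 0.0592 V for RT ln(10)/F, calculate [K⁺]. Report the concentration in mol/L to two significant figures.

K⁺/K is the cathode, Li⁺/Li the anode: E°cell = +0.14 V, n = 1.
Overall reaction: K⁺(aq) + Li(s) → K(s) + Li⁺(aq); Q = [Li⁺]^1/[K⁺]^1.
From E = E° − (0.0592/n) log Q: log Q = (E° − E)·n/0.0592 = (+0.14 − (+0.100))·1/0.0592 = 0.6757.
So 1·log[K⁺] = 1·log(1) − log Q = 0.0000 − (0.6757) = -0.6757; [K⁺] = 10^(-0.6757) ≈ 0.21 M.

0.21 M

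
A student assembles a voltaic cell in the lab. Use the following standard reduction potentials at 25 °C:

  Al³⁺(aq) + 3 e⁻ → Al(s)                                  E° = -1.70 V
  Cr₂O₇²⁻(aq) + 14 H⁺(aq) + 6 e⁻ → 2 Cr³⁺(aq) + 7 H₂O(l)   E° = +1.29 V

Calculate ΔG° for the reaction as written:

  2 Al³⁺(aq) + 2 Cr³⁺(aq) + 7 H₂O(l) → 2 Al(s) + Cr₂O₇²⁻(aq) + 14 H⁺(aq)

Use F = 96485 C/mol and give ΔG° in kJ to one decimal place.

As written, Al³⁺/Al is reduced (cathode) and Cr₂O₇²⁻/Cr³⁺ is oxidised (anode), so E°cell = (-1.70) − (+1.29) = -2.99 V.
Balancing electrons gives n = 6.
ΔG° = −nFE° = −(6)(96485)(-2.99) = 1,730,941 J = +1730.9 kJ.

+1730.9 kJ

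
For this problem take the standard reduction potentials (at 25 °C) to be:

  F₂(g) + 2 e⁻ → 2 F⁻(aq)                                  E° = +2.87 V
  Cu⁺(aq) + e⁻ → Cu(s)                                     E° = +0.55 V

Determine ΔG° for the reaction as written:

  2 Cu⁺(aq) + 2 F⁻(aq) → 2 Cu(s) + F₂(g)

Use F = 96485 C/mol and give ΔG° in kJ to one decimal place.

As written, Cu⁺/Cu is reduced (cathode) and F₂/F⁻ is oxidised (anode), so E°cell = (+0.55) − (+2.87) = -2.32 V.
Balancing electrons gives n = 2.
ΔG° = −nFE° = −(2)(96485)(-2.32) = 447,690 J = +447.7 kJ.

+447.7 kJ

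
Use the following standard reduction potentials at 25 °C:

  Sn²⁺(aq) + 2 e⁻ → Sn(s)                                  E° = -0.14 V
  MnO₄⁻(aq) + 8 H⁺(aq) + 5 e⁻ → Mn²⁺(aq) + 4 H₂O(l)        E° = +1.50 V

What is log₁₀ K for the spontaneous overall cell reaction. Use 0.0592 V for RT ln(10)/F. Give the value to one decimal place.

Cathode: MnO₄⁻/Mn²⁺; anode: Sn²⁺/Sn. E°cell = +1.64 V, n = 10.
log K = nE°cell / 0.0592 = (10)(+1.64) / 0.0592 = 277.0.

277.0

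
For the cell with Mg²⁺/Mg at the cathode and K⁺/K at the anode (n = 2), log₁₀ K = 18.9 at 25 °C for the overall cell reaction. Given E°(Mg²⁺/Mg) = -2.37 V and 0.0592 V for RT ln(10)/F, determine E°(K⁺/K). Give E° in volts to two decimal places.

E°cell = (0.0592/n)·log K = (0.0592/2)(18.9) = +0.559 V.
Since Mg²⁺/Mg is the cathode and K⁺/K the anode, E°cell = E°(Mg²⁺/Mg) − E°(K⁺/K).
So E°(K⁺/K) = E°(Mg²⁺/Mg) − E°cell = (-2.37) − (+0.559) = -2.93 V.

-2.93 V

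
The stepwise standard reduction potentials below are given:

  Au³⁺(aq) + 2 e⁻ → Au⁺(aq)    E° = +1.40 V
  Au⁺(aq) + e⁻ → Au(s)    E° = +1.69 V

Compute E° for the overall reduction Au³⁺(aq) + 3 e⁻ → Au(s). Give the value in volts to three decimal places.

+1.497 V

Since ΔG° = −nFE° is additive over sequential reductions, n₃E°₃ = n₁E°₁ + n₂E°₂.
E°₃ = (2×+1.40 + 1×+1.69) / 3 = (+4.490) / 3 = +1.497 V.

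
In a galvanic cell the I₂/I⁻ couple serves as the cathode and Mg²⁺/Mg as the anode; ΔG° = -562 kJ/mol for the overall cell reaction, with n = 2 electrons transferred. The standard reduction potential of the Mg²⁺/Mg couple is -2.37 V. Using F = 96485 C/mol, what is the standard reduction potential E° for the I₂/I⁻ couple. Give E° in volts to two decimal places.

E°cell = −ΔG°/(nF) = −(-562×10³)/((2)(96485)) = +2.912 V.
Since I₂/I⁻ is the cathode and Mg²⁺/Mg the anode, E°cell = E°(I₂/I⁻) − E°(Mg²⁺/Mg).
So E°(I₂/I⁻) = E°cell + E°(Mg²⁺/Mg) = +2.912 + (-2.37) = +0.54 V.

+0.54 V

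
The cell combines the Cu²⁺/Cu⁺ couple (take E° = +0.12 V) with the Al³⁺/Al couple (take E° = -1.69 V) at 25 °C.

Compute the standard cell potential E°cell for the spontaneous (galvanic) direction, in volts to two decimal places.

The Cu²⁺/Cu⁺ couple has the higher reduction potential, so it is the cathode; Al³⁺/Al is oxidised at the anode.
E°cell = E°(cathode) − E°(anode) = (+0.12) − (-1.69) = +1.81 V.

+1.81 V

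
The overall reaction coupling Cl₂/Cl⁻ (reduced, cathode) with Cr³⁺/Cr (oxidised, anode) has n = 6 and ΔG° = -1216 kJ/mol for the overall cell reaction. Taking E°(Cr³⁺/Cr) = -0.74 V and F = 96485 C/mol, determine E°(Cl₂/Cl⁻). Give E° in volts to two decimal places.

E°cell = −ΔG°/(nF) = −(-1216×10³)/((6)(96485)) = +2.100 V.
Since Cl₂/Cl⁻ is the cathode and Cr³⁺/Cr the anode, E°cell = E°(Cl₂/Cl⁻) − E°(Cr³⁺/Cr).
So E°(Cl₂/Cl⁻) = E°cell + E°(Cr³⁺/Cr) = +2.100 + (-0.74) = +1.36 V.

+1.36 V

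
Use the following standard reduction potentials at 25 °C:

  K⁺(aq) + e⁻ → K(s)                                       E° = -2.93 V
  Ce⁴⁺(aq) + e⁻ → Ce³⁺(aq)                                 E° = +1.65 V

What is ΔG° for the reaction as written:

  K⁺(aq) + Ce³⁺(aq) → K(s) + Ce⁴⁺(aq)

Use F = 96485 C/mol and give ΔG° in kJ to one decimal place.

+441.9 kJ

As written, K⁺/K is reduced (cathode) and Ce⁴⁺/Ce³⁺ is oxidised (anode), so E°cell = (-2.93) − (+1.65) = -4.58 V.
Balancing electrons gives n = 1.
ΔG° = −nFE° = −(1)(96485)(-4.58) = 441,901 J = +441.9 kJ.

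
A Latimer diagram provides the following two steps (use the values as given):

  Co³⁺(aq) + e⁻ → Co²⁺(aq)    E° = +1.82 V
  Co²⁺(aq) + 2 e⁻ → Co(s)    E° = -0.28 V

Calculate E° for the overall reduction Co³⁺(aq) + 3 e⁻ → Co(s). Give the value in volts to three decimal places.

Standard free energies of sequential steps add: ΔG°₃ = ΔG°₁ + ΔG°₂, so n₃E°₃ = n₁E°₁ + n₂E°₂.
E°₃ = (1×+1.82 + 2×-0.28) / 3 = (+1.260) / 3 = +0.420 V.

+0.420 V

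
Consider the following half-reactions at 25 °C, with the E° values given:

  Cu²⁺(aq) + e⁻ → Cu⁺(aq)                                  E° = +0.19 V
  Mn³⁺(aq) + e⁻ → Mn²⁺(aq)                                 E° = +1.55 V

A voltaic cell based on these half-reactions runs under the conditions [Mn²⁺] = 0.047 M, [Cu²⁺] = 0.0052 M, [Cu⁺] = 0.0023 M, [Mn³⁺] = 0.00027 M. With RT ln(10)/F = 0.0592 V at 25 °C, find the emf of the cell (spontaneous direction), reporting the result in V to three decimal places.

+1.206 V

Mn³⁺/Mn²⁺ is the cathode (higher E°), Cu²⁺/Cu⁺ the anode: E°cell = +1.55 − (+0.19) = +1.36 V, n = 1.
Overall: Mn³⁺(aq) + Cu⁺(aq) → Mn²⁺(aq) + Cu²⁺(aq)
Q = [Mn²⁺]·[Cu²⁺] / ([Mn³⁺]·[Cu⁺]); log Q = 2.595.
E = E° − (0.0592/n) log Q = +1.36 − (0.0592/1)(2.595) = +1.206 V.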